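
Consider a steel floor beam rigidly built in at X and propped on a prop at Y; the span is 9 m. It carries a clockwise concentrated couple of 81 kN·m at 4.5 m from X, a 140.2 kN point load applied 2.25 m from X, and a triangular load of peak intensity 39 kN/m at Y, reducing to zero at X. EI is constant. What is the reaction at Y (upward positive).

Remove the prop at Y; the released (primary) structure is a cantilever built in at X.
Primary-structure tip deflection at Y by superposition:
  clockwise couple 81 at a = 4.5: M₀a(2L − a)/(2EI) = 2460/EI
  point load 140.2 at a = 2.25: Pa²(3L − a)/(6EI) = 2928/EI
  triangular load, peak 39 at the free end: 11w₀L⁴/(120EI) = 23456/EI
  δ_0 = 28844/EI
Tip deflection under a unit load at Y: L³/(3EI) = 243/EI.
The prop prevents deflection at Y: R_Y = δ_0/δ_{YY} = 28844/243 = 118.7 kN.

R_Y = 118.7 kN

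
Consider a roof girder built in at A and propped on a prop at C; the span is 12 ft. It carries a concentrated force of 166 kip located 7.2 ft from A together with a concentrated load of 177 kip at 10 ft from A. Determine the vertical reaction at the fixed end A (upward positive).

Choose R_C as the redundant. The primary structure is the cantilever fixed at A.
Primary-structure tip deflection at C by superposition:
  point load 166 at a = 7.2: Pa²(3L − a)/(6EI) = 41306/EI
  point load 177 at a = 10: Pa²(3L − a)/(6EI) = 76700/EI
  δ_0 = 118006/EI
Flexibility coefficient — unit upward force at C: δ_{CC} = L³/(3EI) = 576/EI.
The prop prevents deflection at C: R_C = δ_0/δ_{CC} = 118006/576 = 204.9 kip.
Vertical equilibrium: R_A = ΣP − R_C = 343 − 204.9 = 138.1 kip.

R_A = 138.1 kip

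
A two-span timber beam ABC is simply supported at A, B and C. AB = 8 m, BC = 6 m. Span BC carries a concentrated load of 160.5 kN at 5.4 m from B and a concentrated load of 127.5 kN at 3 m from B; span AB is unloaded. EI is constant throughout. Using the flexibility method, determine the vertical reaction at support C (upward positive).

R_C = 194.5 kN

Take M_B as the redundant. Released structure: two simple spans AB and BC with a hinge at B.
End slopes at the hinge B, treating each span as simply supported:
  span BC: point load 160.5 at a = 5.4: Pab(L + b)/(6LEI) = 95.34/EI
  span BC: point load 127.5 at a = 3: Pab(L + b)/(6LEI) = 286.9/EI
  relative rotation θ_0 = (0 + 382.2)/EI = 382.2/EI
A unit hogging moment at B produces rotation L₁/(3EI) + L₂/(3EI) = 4.667/EI.
Slope continuity at B: θ_0 = M_B·4.667/EI, so M_B = 382.2/4.667 = 81.9 kN·m (hogging).
Span BC, ΣM about C: R_B^{BC}·6 = 478.8 + 81.9, so R_B^{BC} = 93.45 kN and R_C = 288 − 93.45 = 194.5 kN.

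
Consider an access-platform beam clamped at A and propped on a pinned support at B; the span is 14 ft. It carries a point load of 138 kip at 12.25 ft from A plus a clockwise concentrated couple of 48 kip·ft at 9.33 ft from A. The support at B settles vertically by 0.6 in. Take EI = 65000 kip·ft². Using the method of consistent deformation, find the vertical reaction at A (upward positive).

Release the roller at B. Primary structure: cantilever fixed at A.
Primary-structure tip deflection at B by superposition:
  point load 138 at a = 12.25: Pa²(3L − a)/(6EI) = 102680/EI
  clockwise couple 48 at a = 9.33: M₀a(2L − a)/(2EI) = 4181/EI
  δ_0 = 106861/EI
Flexibility coefficient — unit upward force at B: δ_{BB} = L³/(3EI) = 914.7/EI.
With EI = 65000 kip·ft²: δ_0 = 1.644 ft and δ_{BB} = 0.014072 ft/kip.
Compatibility — the beam at B must follow the support down by 0.05 ft: δ_0 − R_B·δ_{BB} = 0.05, so R_B = (1.644 − 0.05)/0.014072 = 113.3 kip.
Vertical equilibrium: R_A = ΣP − R_B = 138 − 113.3 = 24.72 kip.

R_A = 24.72 kip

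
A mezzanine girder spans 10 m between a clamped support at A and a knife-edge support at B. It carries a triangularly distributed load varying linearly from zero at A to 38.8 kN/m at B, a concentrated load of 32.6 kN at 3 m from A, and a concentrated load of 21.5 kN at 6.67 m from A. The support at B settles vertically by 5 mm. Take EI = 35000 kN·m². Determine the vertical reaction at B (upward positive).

R_B = 121.3 kN

Take the reaction at B as the redundant and release it; the primary structure is a cantilever fixed at A.
Primary-structure tip deflection at B by superposition:
  triangular load, peak 38.8 at the free end: 11w₀L⁴/(120EI) = 35567/EI
  point load 32.6 at a = 3: Pa²(3L − a)/(6EI) = 1320/EI
  point load 21.5 at a = 6.67: Pa²(3L − a)/(6EI) = 3719/EI
  δ_0 = 40606/EI
Flexibility coefficient — unit upward force at B: δ_{BB} = L³/(3EI) = 333.3/EI.
With EI = 35000 kN·m²: δ_0 = 1.1602 m and δ_{BB} = 0.009524 m/kN.
Compatibility — the beam at B must follow the support down by 0.005 m: δ_0 − R_B·δ_{BB} = 0.005, so R_B = (1.1602 − 0.005)/0.009524 = 121.3 kN.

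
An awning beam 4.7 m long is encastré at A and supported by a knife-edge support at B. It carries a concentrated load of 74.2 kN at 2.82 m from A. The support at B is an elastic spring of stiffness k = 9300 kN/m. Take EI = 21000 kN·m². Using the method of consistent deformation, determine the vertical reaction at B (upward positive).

Release the roller at B. Primary structure: cantilever fixed at A.
Downward deflection at the released point B due to the loads:
  point load 74.2 at a = 2.82: Pa²(3L − a)/(6EI) = 1109/EI
Tip deflection under a unit load at B: L³/(3EI) = 34.61/EI.
With EI = 21000 kN·m²: δ_0 = 0.052825 m and δ_{BB} = 0.001648 m/kN.
Compatibility — the spring shortens by R_B/k under the reaction it provides: δ_0 − R_B·δ_{BB} = R_B/k. With 1/k = 0.000108 m/kN, R_B = δ_0 / (δ_{BB} + 1/k) = 0.052825 / (0.001648 + 0.000108) = 30.09 kN.

R_B = 30.09 kN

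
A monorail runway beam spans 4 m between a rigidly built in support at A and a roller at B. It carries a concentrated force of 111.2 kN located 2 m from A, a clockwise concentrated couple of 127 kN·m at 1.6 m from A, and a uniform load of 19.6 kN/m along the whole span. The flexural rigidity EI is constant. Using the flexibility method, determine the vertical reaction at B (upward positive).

R_B = 94.63 kN

Remove the prop at B; the released (primary) structure is a cantilever built in at A.
Downward deflection at the released point B due to the loads:
  point load 111.2 at a = 2: Pa²(3L − a)/(6EI) = 741.3/EI
  clockwise couple 127 at a = 1.6: M₀a(2L − a)/(2EI) = 650.2/EI
  UDL 19.6: wL⁴/(8EI) = 627.2/EI
  δ_0 = 2019/EI
Tip deflection under a unit load at B: L³/(3EI) = 21.33/EI.
The prop prevents deflection at B: R_B = δ_0/δ_{BB} = 2019/21.33 = 94.63 kN.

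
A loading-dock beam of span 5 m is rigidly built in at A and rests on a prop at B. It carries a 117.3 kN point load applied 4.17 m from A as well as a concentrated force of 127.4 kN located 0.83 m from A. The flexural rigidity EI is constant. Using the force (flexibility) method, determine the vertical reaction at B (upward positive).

R_B = 93.34 kN

Take the reaction at B as the redundant and release it; the primary structure is a cantilever fixed at A.
Free-end deflection of the primary structure under the applied loading (downward +):
  point load 117.3 at a = 4.17: Pa²(3L − a)/(6EI) = 3682/EI
  point load 127.4 at a = 0.83: Pa²(3L − a)/(6EI) = 207.3/EI
  δ_0 = 3889/EI
Flexibility coefficient — unit upward force at B: δ_{BB} = L³/(3EI) = 41.67/EI.
Compatibility at B: δ_0 − R_B·δ_{BB} = 0, so R_B = 3889/41.67 = 93.34 kN.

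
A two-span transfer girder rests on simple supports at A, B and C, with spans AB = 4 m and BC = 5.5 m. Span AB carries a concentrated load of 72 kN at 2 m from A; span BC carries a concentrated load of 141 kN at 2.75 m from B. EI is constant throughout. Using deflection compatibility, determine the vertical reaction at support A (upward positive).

Insert a hinge at B; M_B is the redundant, and each span becomes simply supported.
Rotations at B on the released spans (each span's end-slope, ×1/EI):
  span AB: point load 72 at a = 2: Pab(L + a)/(6LEI) = 72/EI
  span BC: point load 141 at a = 2.75: Pab(L + b)/(6LEI) = 266.6/EI
  relative rotation θ_0 = (72 + 266.6)/EI = 338.6/EI
A unit hogging moment at B produces rotation L₁/(3EI) + L₂/(3EI) = 3.167/EI.
Compatibility: M_B·(L₁+L₂)/(3EI) = θ_0, giving M_B = 106.9 kN·m (hogging).
Span AB, ΣM about A with M_B applied at B: R_B^{AB}·4 = 144 + 106.9, so R_B^{AB} = 62.73 kN and R_A = 72 − 62.73 = 9.27 kN.

R_A = 9.27 kN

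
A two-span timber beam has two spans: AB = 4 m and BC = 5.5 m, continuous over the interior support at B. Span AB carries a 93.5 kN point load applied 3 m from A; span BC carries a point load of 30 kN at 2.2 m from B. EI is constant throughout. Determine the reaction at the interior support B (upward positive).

Release continuity at B by inserting a hinge; the redundant is the internal moment M_B. The primary structure is two simply-supported spans AB and BC.
Rotations at B on the released spans (each span's end-slope, ×1/EI):
  span AB: point load 93.5 at a = 3: Pab(L + a)/(6LEI) = 81.81/EI
  span BC: point load 30 at a = 2.2: Pab(L + b)/(6LEI) = 58.08/EI
  relative rotation θ_0 = (81.81 + 58.08)/EI = 139.9/EI
A unit hogging moment at B produces rotation L₁/(3EI) + L₂/(3EI) = 3.167/EI.
Compatibility: M_B·(L₁+L₂)/(3EI) = θ_0, giving M_B = 44.18 kN·m (hogging).
Span AB, ΣM about A with M_B applied at B: R_B^{AB}·4 = 280.5 + 44.18, so R_B^{AB} = 81.17 kN and R_A = 93.5 − 81.17 = 12.33 kN.
Span BC, ΣM about C: R_B^{BC}·5.5 = 99 + 44.18, so R_B^{BC} = 26.03 kN and R_C = 30 − 26.03 = 3.968 kN.
R_B = 81.17 + 26.03 = 107.2 kN.

R_B = 107.2 kN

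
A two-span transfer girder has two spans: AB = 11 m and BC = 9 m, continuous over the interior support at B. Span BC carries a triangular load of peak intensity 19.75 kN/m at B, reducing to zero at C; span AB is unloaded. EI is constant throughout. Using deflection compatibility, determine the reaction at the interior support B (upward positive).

R_B = 68.95 kN

Release continuity at B by inserting a hinge; the redundant is the internal moment M_B. The primary structure is two simply-supported spans AB and BC.
Rotations at B on the released spans (each span's end-slope, ×1/EI):
  span BC: triangular load, peak 19.75: w₀L³/(45EI) = 319.9/EI
  relative rotation θ_0 = (0 + 319.9)/EI = 319.9/EI
A unit hogging moment at B produces rotation L₁/(3EI) + L₂/(3EI) = 6.667/EI.
Slope continuity at B: θ_0 = M_B·6.667/EI, so M_B = 319.9/6.667 = 47.99 kN·m (hogging).
Span AB, ΣM about A with M_B applied at B: R_B^{AB}·11 = 0 + 47.99, so R_B^{AB} = 4.363 kN and R_A = 0 − 4.363 = -4.363 kN.
Span BC, ΣM about C: R_B^{BC}·9 = 533.2 + 47.99, so R_B^{BC} = 64.58 kN and R_C = 88.88 − 64.58 = 24.29 kN.
R_B = 4.363 + 64.58 = 68.95 kN.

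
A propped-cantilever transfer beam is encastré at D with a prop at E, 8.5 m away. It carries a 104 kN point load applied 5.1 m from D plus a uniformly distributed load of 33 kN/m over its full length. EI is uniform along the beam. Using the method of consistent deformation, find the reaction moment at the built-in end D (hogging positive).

Choose R_E as the redundant. The primary structure is the cantilever fixed at D.
Downward deflection at the released point E due to the loads:
  point load 104 at a = 5.1: Pa²(3L − a)/(6EI) = 9197/EI
  UDL 33: wL⁴/(8EI) = 21533/EI
  δ_0 = 30730/EI
Flexibility coefficient — unit upward force at E: δ_{EE} = L³/(3EI) = 204.7/EI.
The prop prevents deflection at E: R_E = δ_0/δ_{EE} = 30730/204.7 = 150.1 kN.
Moment equilibrium about D: M_D = Σ(load moments about D) − R_E·L = 1723 − 150.1×8.5 = 446.5 kN·m.

M_D = 446.5 kN·m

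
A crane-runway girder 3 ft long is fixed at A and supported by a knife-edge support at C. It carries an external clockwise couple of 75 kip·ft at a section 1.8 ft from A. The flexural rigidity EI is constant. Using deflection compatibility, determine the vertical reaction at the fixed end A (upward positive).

R_A = -31.5 kip

Remove the prop at C; the released (primary) structure is a cantilever built in at A.
Free-end deflection of the primary structure under the applied loading (downward +):
  clockwise couple 75 at a = 1.8: M₀a(2L − a)/(2EI) = 283.5/EI
Flexibility coefficient — unit upward force at C: δ_{CC} = L³/(3EI) = 9/EI.
The prop prevents deflection at C: R_C = δ_0/δ_{CC} = 283.5/9 = 31.5 kip.
Vertical equilibrium: R_A = ΣP − R_C = 0 − 31.5 = -31.5 kip.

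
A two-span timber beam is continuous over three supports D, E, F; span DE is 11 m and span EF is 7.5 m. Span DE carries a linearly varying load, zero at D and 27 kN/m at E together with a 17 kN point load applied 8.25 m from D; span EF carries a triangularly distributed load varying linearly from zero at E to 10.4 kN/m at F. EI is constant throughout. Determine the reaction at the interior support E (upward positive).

Insert a hinge at E; M_E is the redundant, and each span becomes simply supported.
End slopes at the hinge E, treating each span as simply supported:
  span DE: triangular load, peak 27: w₀L³/(45EI) = 798.6/EI
  span DE: point load 17 at a = 8.25: Pab(L + a)/(6LEI) = 112.5/EI
  span EF: triangular load, peak 10.4: 7w₀L³/(360EI) = 85.31/EI
  relative rotation θ_0 = (911.1 + 85.31)/EI = 996.4/EI
A unit hogging moment at E produces rotation L₁/(3EI) + L₂/(3EI) = 6.167/EI.
Slope continuity at E: θ_0 = M_E·6.167/EI, so M_E = 996.4/6.167 = 161.6 kN·m (hogging).
Span DE, ΣM about D with M_E applied at E: R_E^{DE}·11 = 1229 + 161.6, so R_E^{DE} = 126.4 kN and R_D = 165.5 − 126.4 = 39.06 kN.
Span EF, ΣM about F: R_E^{EF}·7.5 = 97.5 + 161.6, so R_E^{EF} = 34.54 kN and R_F = 39 − 34.54 = 4.456 kN.
R_E = 126.4 + 34.54 = 161 kN.

R_E = 161 kN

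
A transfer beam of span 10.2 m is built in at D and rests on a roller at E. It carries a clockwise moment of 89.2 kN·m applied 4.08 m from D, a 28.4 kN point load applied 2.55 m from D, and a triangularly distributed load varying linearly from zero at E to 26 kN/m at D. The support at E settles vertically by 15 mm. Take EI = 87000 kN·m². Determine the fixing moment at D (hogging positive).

M_D = 269.1 kN·m

Release the roller at E. Primary structure: cantilever fixed at D.
Primary-structure tip deflection at E by superposition:
  clockwise couple 89.2 at a = 4.08: M₀a(2L − a)/(2EI) = 2970/EI
  point load 28.4 at a = 2.55: Pa²(3L − a)/(6EI) = 863.3/EI
  triangular load, peak 26 at the fixed end: w₀L⁴/(30EI) = 9381/EI
  δ_0 = 13214/EI
Flexibility coefficient — unit upward force at E: δ_{EE} = L³/(3EI) = 353.7/EI.
With EI = 87000 kN·m²: δ_0 = 0.15189 m and δ_{EE} = 0.004066 m/kN.
Compatibility — the beam at E must follow the support down by 0.015 m: δ_0 − R_E·δ_{EE} = 0.015, so R_E = (0.15189 − 0.015)/0.004066 = 33.67 kN.
Moment equilibrium about D: M_D = Σ(load moments about D) − R_E·L = 612.5 − 33.67×10.2 = 269.1 kN·m.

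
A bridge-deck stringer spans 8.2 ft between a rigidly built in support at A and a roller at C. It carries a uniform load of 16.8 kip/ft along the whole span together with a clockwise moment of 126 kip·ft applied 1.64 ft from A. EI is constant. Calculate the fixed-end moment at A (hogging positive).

M_A = 199.2 kip·ft

Choose R_C as the redundant. The primary structure is the cantilever fixed at A.
Free-end deflection of the primary structure under the applied loading (downward +):
  UDL 16.8: wL⁴/(8EI) = 9495/EI
  clockwise couple 126 at a = 1.64: M₀a(2L − a)/(2EI) = 1525/EI
  δ_0 = 11020/EI
Flexibility coefficient — unit upward force at C: δ_{CC} = L³/(3EI) = 183.8/EI.
The prop prevents deflection at C: R_C = δ_0/δ_{CC} = 11020/183.8 = 59.96 kip.
Moment equilibrium about A: M_A = Σ(load moments about A) − R_C·L = 690.8 − 59.96×8.2 = 199.2 kip·ft.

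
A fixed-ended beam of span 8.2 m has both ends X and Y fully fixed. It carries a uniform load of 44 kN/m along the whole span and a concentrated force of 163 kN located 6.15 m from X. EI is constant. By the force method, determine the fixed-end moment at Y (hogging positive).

Take the two fixed-end moments M_X, M_Y as redundants; the released structure is the simple span XY.
End rotations of the released simple span under the applied load (×1/EI):
  at X: UDL 44: wL³/(24EI) = 1011/EI
  at Y: UDL 44: wL³/(24EI) = 1011/EI
  at X: point load 163 at a = 6.15: Pab(L + b)/(6LEI) = 428.1/EI
  at Y: point load 163 at a = 6.15: Pab(L + a)/(6LEI) = 599.4/EI
  θ_X0 = 1439/EI,  θ_Y0 = 1610/EI
Flexibility coefficients: a unit moment at one end gives L/(3EI) there and L/(6EI) at the far end, so f₁₁ = f₂₂ = 2.733/EI and f₁₂ = f₂₁ = 1.367/EI.
Compatibility — zero rotation at each built-in end:
  2.733 M_X + 1.367 M_Y = 1439
  1.367 M_X + 2.733 M_Y = 1610
Solving the pair gives M_X = 309.2 kN·m and M_Y = 434.5 kN·m (hogging).

M_Y = 434.5 kN·m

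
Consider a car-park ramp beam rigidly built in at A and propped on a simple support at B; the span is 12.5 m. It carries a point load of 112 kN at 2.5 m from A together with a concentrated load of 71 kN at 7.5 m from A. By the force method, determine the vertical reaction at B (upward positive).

Choose R_B as the redundant. The primary structure is the cantilever fixed at A.
Deflection at B on the released cantilever, summing each load's contribution:
  point load 112 at a = 2.5: Pa²(3L − a)/(6EI) = 4083/EI
  point load 71 at a = 7.5: Pa²(3L − a)/(6EI) = 19969/EI
  δ_0 = 24052/EI
Flexibility coefficient — unit upward force at B: δ_{BB} = L³/(3EI) = 651/EI.
Compatibility at B: δ_0 − R_B·δ_{BB} = 0, so R_B = 24052/651 = 36.94 kN.

R_B = 36.94 kN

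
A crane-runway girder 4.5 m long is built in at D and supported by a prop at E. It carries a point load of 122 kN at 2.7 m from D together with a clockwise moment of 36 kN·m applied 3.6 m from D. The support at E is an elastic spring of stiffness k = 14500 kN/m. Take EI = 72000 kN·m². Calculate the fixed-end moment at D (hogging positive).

M_D = 117 kN·m

Take the reaction at E as the redundant and release it; the primary structure is a cantilever fixed at D.
Downward deflection at the released point E due to the loads:
  point load 122 at a = 2.7: Pa²(3L − a)/(6EI) = 1601/EI
  clockwise couple 36 at a = 3.6: M₀a(2L − a)/(2EI) = 349.9/EI
  δ_0 = 1951/EI
Flexibility coefficient — unit upward force at E: δ_{EE} = L³/(3EI) = 30.38/EI.
With EI = 72000 kN·m²: δ_0 = 0.027095 m and δ_{EE} = 0.000422 m/kN.
Compatibility — the spring shortens by R_E/k under the reaction it provides: δ_0 − R_E·δ_{EE} = R_E/k. With 1/k = 0.000069 m/kN, R_E = δ_0 / (δ_{EE} + 1/k) = 0.027095 / (0.000422 + 0.000069) = 55.2 kN.
Moment equilibrium about D: M_D = Σ(load moments about D) − R_E·L = 365.4 − 55.2×4.5 = 117 kN·m.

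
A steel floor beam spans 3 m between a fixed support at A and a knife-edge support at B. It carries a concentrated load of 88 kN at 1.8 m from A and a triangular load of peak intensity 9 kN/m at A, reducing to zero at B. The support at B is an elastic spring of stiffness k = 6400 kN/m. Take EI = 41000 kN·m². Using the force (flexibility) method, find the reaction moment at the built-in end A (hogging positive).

M_A = 100.5 kN·m

Release the roller at B. Primary structure: cantilever fixed at A.
Primary-structure tip deflection at B by superposition:
  point load 88 at a = 1.8: Pa²(3L − a)/(6EI) = 342.1/EI
  triangular load, peak 9 at the fixed end: w₀L⁴/(30EI) = 24.3/EI
  δ_0 = 366.4/EI
Flexibility coefficient — unit upward force at B: δ_{BB} = L³/(3EI) = 9/EI.
With EI = 41000 kN·m²: δ_0 = 0.008938 m and δ_{BB} = 0.00022 m/kN.
Compatibility — the spring shortens by R_B/k under the reaction it provides: δ_0 − R_B·δ_{BB} = R_B/k. With 1/k = 0.000156 m/kN, R_B = δ_0 / (δ_{BB} + 1/k) = 0.008938 / (0.00022 + 0.000156) = 23.79 kN.
Moment equilibrium about A: M_A = Σ(load moments about A) − R_B·L = 171.9 − 23.79×3 = 100.5 kN·m.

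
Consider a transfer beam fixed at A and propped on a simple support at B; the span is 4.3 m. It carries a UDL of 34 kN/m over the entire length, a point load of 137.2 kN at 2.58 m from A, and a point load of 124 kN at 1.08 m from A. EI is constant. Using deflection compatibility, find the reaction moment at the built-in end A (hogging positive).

Choose R_B as the redundant. The primary structure is the cantilever fixed at A.
Primary-structure tip deflection at B by superposition:
  UDL 34: wL⁴/(8EI) = 1453/EI
  point load 137.2 at a = 2.58: Pa²(3L − a)/(6EI) = 1571/EI
  point load 124 at a = 1.08: Pa²(3L − a)/(6EI) = 284.9/EI
  δ_0 = 3309/EI
Flexibility coefficient — unit upward force at B: δ_{BB} = L³/(3EI) = 26.5/EI.
The prop prevents deflection at B: R_B = δ_0/δ_{BB} = 3309/26.5 = 124.8 kN.
Moment equilibrium about A: M_A = Σ(load moments about A) − R_B·L = 802.2 − 124.8×4.3 = 265.4 kN·m.

M_A = 265.4 kN·m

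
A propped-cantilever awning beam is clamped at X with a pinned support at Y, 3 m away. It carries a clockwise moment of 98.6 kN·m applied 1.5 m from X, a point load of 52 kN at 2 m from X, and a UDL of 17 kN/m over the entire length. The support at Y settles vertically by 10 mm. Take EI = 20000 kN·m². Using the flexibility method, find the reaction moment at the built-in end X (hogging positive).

M_X = 96.58 kN·m

Choose R_Y as the redundant. The primary structure is the cantilever fixed at X.
Deflection at Y on the released cantilever, summing each load's contribution:
  clockwise couple 98.6 at a = 1.5: M₀a(2L − a)/(2EI) = 332.8/EI
  point load 52 at a = 2: Pa²(3L − a)/(6EI) = 242.7/EI
  UDL 17: wL⁴/(8EI) = 172.1/EI
  δ_0 = 747.6/EI
Flexibility coefficient — unit upward force at Y: δ_{YY} = L³/(3EI) = 9/EI.
With EI = 20000 kN·m²: δ_0 = 0.037378 m and δ_{YY} = 0.00045 m/kN.
Compatibility — the beam at Y must follow the support down by 0.01 m: δ_0 − R_Y·δ_{YY} = 0.01, so R_Y = (0.037378 − 0.01)/0.00045 = 60.84 kN.
Moment equilibrium about X: M_X = Σ(load moments about X) − R_Y·L = 279.1 − 60.84×3 = 96.58 kN·m.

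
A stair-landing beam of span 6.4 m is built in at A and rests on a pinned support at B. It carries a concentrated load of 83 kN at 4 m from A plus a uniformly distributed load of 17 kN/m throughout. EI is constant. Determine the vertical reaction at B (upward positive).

Take the reaction at B as the redundant and release it; the primary structure is a cantilever fixed at A.
Downward deflection at the released point B due to the loads:
  point load 83 at a = 4: Pa²(3L − a)/(6EI) = 3364/EI
  UDL 17: wL⁴/(8EI) = 3565/EI
  δ_0 = 6929/EI
Tip deflection under a unit load at B: L³/(3EI) = 87.38/EI.
Compatibility at B: δ_0 − R_B·δ_{BB} = 0, so R_B = 6929/87.38 = 79.3 kN.

R_B = 79.3 kN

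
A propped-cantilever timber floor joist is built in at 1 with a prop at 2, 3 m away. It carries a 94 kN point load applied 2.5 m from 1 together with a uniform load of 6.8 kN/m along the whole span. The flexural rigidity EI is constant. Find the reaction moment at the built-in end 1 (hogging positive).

M_1 = 30.5 kN·m

Choose R_2 as the redundant. The primary structure is the cantilever fixed at 1.
Free-end deflection of the primary structure under the applied loading (downward +):
  point load 94 at a = 2.5: Pa²(3L − a)/(6EI) = 636.5/EI
  UDL 6.8: wL⁴/(8EI) = 68.85/EI
  δ_0 = 705.3/EI
Flexibility coefficient — unit upward force at 2: δ_{22} = L³/(3EI) = 9/EI.
Compatibility at 2: δ_0 − R_2·δ_{22} = 0, so R_2 = 705.3/9 = 78.37 kN.
Moment equilibrium about 1: M_1 = Σ(load moments about 1) − R_2·L = 265.6 − 78.37×3 = 30.5 kN·m.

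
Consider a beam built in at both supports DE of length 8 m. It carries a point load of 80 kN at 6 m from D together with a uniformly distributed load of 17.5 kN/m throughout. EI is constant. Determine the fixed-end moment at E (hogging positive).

Take the two fixed-end moments M_D, M_E as redundants; the released structure is the simple span DE.
Simple-span end rotations at D and E under the given loads:
  at D: point load 80 at a = 6: Pab(L + b)/(6LEI) = 200/EI
  at E: point load 80 at a = 6: Pab(L + a)/(6LEI) = 280/EI
  at D: UDL 17.5: wL³/(24EI) = 373.3/EI
  at E: UDL 17.5: wL³/(24EI) = 373.3/EI
  θ_D0 = 573.3/EI,  θ_E0 = 653.3/EI
Flexibility coefficients: a unit moment at one end gives L/(3EI) there and L/(6EI) at the far end, so f₁₁ = f₂₂ = 2.667/EI and f₁₂ = f₂₁ = 1.333/EI.
Compatibility — zero rotation at each built-in end:
  2.667 M_D + 1.333 M_E = 573.3
  1.333 M_D + 2.667 M_E = 653.3
Solving the pair gives M_D = 123.3 kN·m and M_E = 183.3 kN·m (hogging).

M_E = 183.3 kN·m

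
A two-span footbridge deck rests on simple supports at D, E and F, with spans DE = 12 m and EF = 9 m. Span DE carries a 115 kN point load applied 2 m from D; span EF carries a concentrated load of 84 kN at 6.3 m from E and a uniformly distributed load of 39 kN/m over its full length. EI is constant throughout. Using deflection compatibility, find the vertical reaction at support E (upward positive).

Insert a hinge at E; M_E is the redundant, and each span becomes simply supported.
Discontinuity in slope at E on the released structure — sum the simple-span end rotations:
  span DE: point load 115 at a = 2: Pab(L + a)/(6LEI) = 447.2/EI
  span EF: point load 84 at a = 6.3: Pab(L + b)/(6LEI) = 309.6/EI
  span EF: UDL 39: wL³/(24EI) = 1185/EI
  relative rotation θ_0 = (447.2 + 1494)/EI = 1941/EI
A unit hogging moment at E produces rotation L₁/(3EI) + L₂/(3EI) = 7/EI.
Compatibility: M_E·(L₁+L₂)/(3EI) = θ_0, giving M_E = 277.3 kN·m (hogging).
Span DE, ΣM about D with M_E applied at E: R_E^{DE}·12 = 230 + 277.3, so R_E^{DE} = 42.28 kN and R_D = 115 − 42.28 = 72.72 kN.
Span EF, ΣM about F: R_E^{EF}·9 = 1806 + 277.3, so R_E^{EF} = 231.5 kN and R_F = 435 − 231.5 = 203.5 kN.
R_E = 42.28 + 231.5 = 273.8 kN.

R_E = 273.8 kN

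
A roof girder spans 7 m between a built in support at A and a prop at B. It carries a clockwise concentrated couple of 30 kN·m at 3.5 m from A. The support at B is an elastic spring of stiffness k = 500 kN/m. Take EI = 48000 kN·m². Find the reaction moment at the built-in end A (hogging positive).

M_A = 11.65 kN·m

Take the reaction at B as the redundant and release it; the primary structure is a cantilever fixed at A.
Primary-structure tip deflection at B by superposition:
  clockwise couple 30 at a = 3.5: M₀a(2L − a)/(2EI) = 551.2/EI
Flexibility coefficient — unit upward force at B: δ_{BB} = L³/(3EI) = 114.3/EI.
With EI = 48000 kN·m²: δ_0 = 0.011484 m and δ_{BB} = 0.002382 m/kN.
Compatibility — the spring shortens by R_B/k under the reaction it provides: δ_0 − R_B·δ_{BB} = R_B/k. With 1/k = 0.002 m/kN, R_B = δ_0 / (δ_{BB} + 1/k) = 0.011484 / (0.002382 + 0.002) = 2.621 kN.
Moment equilibrium about A: M_A = Σ(load moments about A) − R_B·L = 30 − 2.621×7 = 11.65 kN·m.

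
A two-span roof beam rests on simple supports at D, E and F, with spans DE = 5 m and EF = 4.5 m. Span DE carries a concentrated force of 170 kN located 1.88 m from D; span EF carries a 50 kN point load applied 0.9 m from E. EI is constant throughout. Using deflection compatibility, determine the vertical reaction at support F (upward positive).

R_F = -9.458 kN

Release continuity at E by inserting a hinge; the redundant is the internal moment M_E. The primary structure is two simply-supported spans DE and EF.
Rotations at E on the released spans (each span's end-slope, ×1/EI):
  span DE: point load 170 at a = 1.88: Pab(L + a)/(6LEI) = 228.7/EI
  span EF: point load 50 at a = 0.9: Pab(L + b)/(6LEI) = 48.6/EI
  relative rotation θ_0 = (228.7 + 48.6)/EI = 277.3/EI
A unit hogging moment at E produces rotation L₁/(3EI) + L₂/(3EI) = 3.167/EI.
Slope continuity at E: θ_0 = M_E·3.167/EI, so M_E = 277.3/3.167 = 87.56 kN·m (hogging).
Span EF, ΣM about F: R_E^{EF}·4.5 = 180 + 87.56, so R_E^{EF} = 59.46 kN and R_F = 50 − 59.46 = -9.458 kN.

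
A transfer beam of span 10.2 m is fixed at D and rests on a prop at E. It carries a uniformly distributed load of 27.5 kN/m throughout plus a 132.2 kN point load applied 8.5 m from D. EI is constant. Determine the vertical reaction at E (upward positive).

Release the roller at E. Primary structure: cantilever fixed at D.
Free-end deflection of the primary structure under the applied loading (downward +):
  UDL 27.5: wL⁴/(8EI) = 37209/EI
  point load 132.2 at a = 8.5: Pa²(3L − a)/(6EI) = 35181/EI
  δ_0 = 72390/EI
Tip deflection under a unit load at E: L³/(3EI) = 353.7/EI.
The prop prevents deflection at E: R_E = δ_0/δ_{EE} = 72390/353.7 = 204.6 kN.

R_E = 204.6 kN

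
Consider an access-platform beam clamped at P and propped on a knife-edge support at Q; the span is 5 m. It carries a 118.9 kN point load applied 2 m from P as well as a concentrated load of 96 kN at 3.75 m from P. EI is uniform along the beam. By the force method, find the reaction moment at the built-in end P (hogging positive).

M_P = 170.4 kN·m

Release the roller at Q. Primary structure: cantilever fixed at P.
Deflection at Q on the released cantilever, summing each load's contribution:
  point load 118.9 at a = 2: Pa²(3L − a)/(6EI) = 1030/EI
  point load 96 at a = 3.75: Pa²(3L − a)/(6EI) = 2531/EI
  δ_0 = 3562/EI
Tip deflection under a unit load at Q: L³/(3EI) = 41.67/EI.
The prop prevents deflection at Q: R_Q = δ_0/δ_{QQ} = 3562/41.67 = 85.48 kN.
Moment equilibrium about P: M_P = Σ(load moments about P) − R_Q·L = 597.8 − 85.48×5 = 170.4 kN·m.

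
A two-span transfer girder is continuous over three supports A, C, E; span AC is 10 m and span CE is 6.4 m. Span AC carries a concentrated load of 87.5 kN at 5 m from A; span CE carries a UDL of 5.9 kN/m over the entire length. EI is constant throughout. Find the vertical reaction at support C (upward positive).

Insert a hinge at C; M_C is the redundant, and each span becomes simply supported.
Rotations at C on the released spans (each span's end-slope, ×1/EI):
  span AC: point load 87.5 at a = 5: Pab(L + a)/(6LEI) = 546.9/EI
  span CE: UDL 5.9: wL³/(24EI) = 64.44/EI
  relative rotation θ_0 = (546.9 + 64.44)/EI = 611.3/EI
A unit hogging moment at C produces rotation L₁/(3EI) + L₂/(3EI) = 5.467/EI.
Slope continuity at C: θ_0 = M_C·5.467/EI, so M_C = 611.3/5.467 = 111.8 kN·m (hogging).
Span AC, ΣM about A with M_C applied at C: R_C^{AC}·10 = 437.5 + 111.8, so R_C^{AC} = 54.93 kN and R_A = 87.5 − 54.93 = 32.57 kN.
Span CE, ΣM about E: R_C^{CE}·6.4 = 120.8 + 111.8, so R_C^{CE} = 36.35 kN and R_E = 37.76 − 36.35 = 1.407 kN.
R_C = 54.93 + 36.35 = 91.29 kN.

R_C = 91.29 kN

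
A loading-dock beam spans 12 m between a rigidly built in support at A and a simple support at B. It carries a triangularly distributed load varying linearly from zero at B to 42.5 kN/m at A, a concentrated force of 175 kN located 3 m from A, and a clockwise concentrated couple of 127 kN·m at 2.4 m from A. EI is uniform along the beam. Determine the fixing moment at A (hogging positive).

Take the reaction at B as the redundant and release it; the primary structure is a cantilever fixed at A.
Free-end deflection of the primary structure under the applied loading (downward +):
  triangular load, peak 42.5 at the fixed end: w₀L⁴/(30EI) = 29376/EI
  point load 175 at a = 3: Pa²(3L − a)/(6EI) = 8662/EI
  clockwise couple 127 at a = 2.4: M₀a(2L − a)/(2EI) = 3292/EI
  δ_0 = 41330/EI
Flexibility coefficient — unit upward force at B: δ_{BB} = L³/(3EI) = 576/EI.
Compatibility at B: δ_0 − R_B·δ_{BB} = 0, so R_B = 41330/576 = 71.75 kN.
Moment equilibrium about A: M_A = Σ(load moments about A) − R_B·L = 1672 − 71.75×12 = 811 kN·m.

M_A = 811 kN·m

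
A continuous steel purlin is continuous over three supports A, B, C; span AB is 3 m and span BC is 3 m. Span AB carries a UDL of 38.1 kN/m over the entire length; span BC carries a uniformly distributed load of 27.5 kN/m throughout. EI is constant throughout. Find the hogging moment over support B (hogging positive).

M_B = 36.9 kN·m

Take M_B as the redundant. Released structure: two simple spans AB and BC with a hinge at B.
End slopes at the hinge B, treating each span as simply supported:
  span AB: UDL 38.1: wL³/(24EI) = 42.86/EI
  span BC: UDL 27.5: wL³/(24EI) = 30.94/EI
  relative rotation θ_0 = (42.86 + 30.94)/EI = 73.8/EI
A unit hogging moment at B produces rotation L₁/(3EI) + L₂/(3EI) = 2/EI.
Compatibility: M_B·(L₁+L₂)/(3EI) = θ_0, giving M_B = 36.9 kN·m (hogging).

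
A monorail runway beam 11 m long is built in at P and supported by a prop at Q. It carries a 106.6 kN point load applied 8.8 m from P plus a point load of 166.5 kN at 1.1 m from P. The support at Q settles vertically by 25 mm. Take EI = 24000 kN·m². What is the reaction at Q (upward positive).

R_Q = 76.11 kN

Release the roller at Q. Primary structure: cantilever fixed at P.
Downward deflection at the released point Q due to the loads:
  point load 106.6 at a = 8.8: Pa²(3L − a)/(6EI) = 33296/EI
  point load 166.5 at a = 1.1: Pa²(3L − a)/(6EI) = 1071/EI
  δ_0 = 34367/EI
Tip deflection under a unit load at Q: L³/(3EI) = 443.7/EI.
With EI = 24000 kN·m²: δ_0 = 1.4319 m and δ_{QQ} = 0.018486 m/kN.
Compatibility — the beam at Q must follow the support down by 0.025 m: δ_0 − R_Q·δ_{QQ} = 0.025, so R_Q = (1.4319 − 0.025)/0.018486 = 76.11 kN.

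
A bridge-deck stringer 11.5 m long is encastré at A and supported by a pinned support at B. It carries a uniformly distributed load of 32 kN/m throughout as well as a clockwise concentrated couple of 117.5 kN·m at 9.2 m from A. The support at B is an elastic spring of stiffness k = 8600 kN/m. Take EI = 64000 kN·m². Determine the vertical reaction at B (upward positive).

Take the reaction at B as the redundant and release it; the primary structure is a cantilever fixed at A.
Free-end deflection of the primary structure under the applied loading (downward +):
  UDL 32: wL⁴/(8EI) = 69960/EI
  clockwise couple 117.5 at a = 9.2: M₀a(2L − a)/(2EI) = 7459/EI
  δ_0 = 77419/EI
Tip deflection under a unit load at B: L³/(3EI) = 507/EI.
With EI = 64000 kN·m²: δ_0 = 1.2097 m and δ_{BB} = 0.007921 m/kN.
Compatibility — the spring shortens by R_B/k under the reaction it provides: δ_0 − R_B·δ_{BB} = R_B/k. With 1/k = 0.000116 m/kN, R_B = δ_0 / (δ_{BB} + 1/k) = 1.2097 / (0.007921 + 0.000116) = 150.5 kN.

R_B = 150.5 kN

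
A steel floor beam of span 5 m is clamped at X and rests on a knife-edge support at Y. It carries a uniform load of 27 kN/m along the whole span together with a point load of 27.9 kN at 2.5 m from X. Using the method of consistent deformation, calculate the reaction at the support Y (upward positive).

R_Y = 59.34 kN

Take the reaction at Y as the redundant and release it; the primary structure is a cantilever fixed at X.
Primary-structure tip deflection at Y by superposition:
  UDL 27: wL⁴/(8EI) = 2109/EI
  point load 27.9 at a = 2.5: Pa²(3L − a)/(6EI) = 363.3/EI
  δ_0 = 2473/EI
Tip deflection under a unit load at Y: L³/(3EI) = 41.67/EI.
Compatibility at Y: δ_0 − R_Y·δ_{YY} = 0, so R_Y = 2473/41.67 = 59.34 kN.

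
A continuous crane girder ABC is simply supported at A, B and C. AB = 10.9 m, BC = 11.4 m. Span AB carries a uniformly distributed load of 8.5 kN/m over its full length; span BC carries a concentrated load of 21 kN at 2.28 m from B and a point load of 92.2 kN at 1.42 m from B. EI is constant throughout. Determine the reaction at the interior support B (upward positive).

Release continuity at B by inserting a hinge; the redundant is the internal moment M_B. The primary structure is two simply-supported spans AB and BC.
Discontinuity in slope at B on the released structure — sum the simple-span end rotations:
  span AB: UDL 8.5: wL³/(24EI) = 458.7/EI
  span BC: point load 21 at a = 2.28: Pab(L + b)/(6LEI) = 131/EI
  span BC: point load 92.2 at a = 1.42: Pab(L + b)/(6LEI) = 408.4/EI
  relative rotation θ_0 = (458.7 + 539.4)/EI = 998.1/EI
A unit hogging moment at B produces rotation L₁/(3EI) + L₂/(3EI) = 7.433/EI.
Compatibility: M_B·(L₁+L₂)/(3EI) = θ_0, giving M_B = 134.3 kN·m (hogging).
Span AB, ΣM about A with M_B applied at B: R_B^{AB}·10.9 = 504.9 + 134.3, so R_B^{AB} = 58.64 kN and R_A = 92.65 − 58.64 = 34.01 kN.
Span BC, ΣM about C: R_B^{BC}·11.4 = 1112 + 134.3, so R_B^{BC} = 109.3 kN and R_C = 113.2 − 109.3 = 3.907 kN.
R_B = 58.64 + 109.3 = 167.9 kN.

R_B = 167.9 kN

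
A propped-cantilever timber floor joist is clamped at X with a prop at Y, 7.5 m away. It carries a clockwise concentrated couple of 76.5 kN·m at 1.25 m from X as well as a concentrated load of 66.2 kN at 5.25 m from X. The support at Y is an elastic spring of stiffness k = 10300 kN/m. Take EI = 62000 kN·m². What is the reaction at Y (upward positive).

R_Y = 40.26 kN

Release the roller at Y. Primary structure: cantilever fixed at X.
Downward deflection at the released point Y due to the loads:
  clockwise couple 76.5 at a = 1.25: M₀a(2L − a)/(2EI) = 657.4/EI
  point load 66.2 at a = 5.25: Pa²(3L − a)/(6EI) = 5246/EI
  δ_0 = 5903/EI
Flexibility coefficient — unit upward force at Y: δ_{YY} = L³/(3EI) = 140.6/EI.
With EI = 62000 kN·m²: δ_0 = 0.095214 m and δ_{YY} = 0.002268 m/kN.
Compatibility — the spring shortens by R_Y/k under the reaction it provides: δ_0 − R_Y·δ_{YY} = R_Y/k. With 1/k = 0.000097 m/kN, R_Y = δ_0 / (δ_{YY} + 1/k) = 0.095214 / (0.002268 + 0.000097) = 40.26 kN.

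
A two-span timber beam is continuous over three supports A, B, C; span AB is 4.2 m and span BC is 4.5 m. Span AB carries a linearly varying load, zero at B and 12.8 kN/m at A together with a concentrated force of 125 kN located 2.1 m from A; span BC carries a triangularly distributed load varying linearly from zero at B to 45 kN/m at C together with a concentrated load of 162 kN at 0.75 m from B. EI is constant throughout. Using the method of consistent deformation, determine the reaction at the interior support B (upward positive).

R_B = 299.8 kN

Insert a hinge at B; M_B is the redundant, and each span becomes simply supported.
Rotations at B on the released spans (each span's end-slope, ×1/EI):
  span AB: triangular load, peak 12.8: 7w₀L³/(360EI) = 18.44/EI
  span AB: point load 125 at a = 2.1: Pab(L + a)/(6LEI) = 137.8/EI
  span BC: triangular load, peak 45: 7w₀L³/(360EI) = 79.73/EI
  span BC: point load 162 at a = 0.75: Pab(L + b)/(6LEI) = 139.2/EI
  relative rotation θ_0 = (156.3 + 219)/EI = 375.2/EI
A unit hogging moment at B produces rotation L₁/(3EI) + L₂/(3EI) = 2.9/EI.
Compatibility: M_B·(L₁+L₂)/(3EI) = θ_0, giving M_B = 129.4 kN·m (hogging).
Span AB, ΣM about A with M_B applied at B: R_B^{AB}·4.2 = 300.1 + 129.4, so R_B^{AB} = 102.3 kN and R_A = 151.9 − 102.3 = 49.61 kN.
Span BC, ΣM about C: R_B^{BC}·4.5 = 759.4 + 129.4, so R_B^{BC} = 197.5 kN and R_C = 263.2 − 197.5 = 65.75 kN.
R_B = 102.3 + 197.5 = 299.8 kN.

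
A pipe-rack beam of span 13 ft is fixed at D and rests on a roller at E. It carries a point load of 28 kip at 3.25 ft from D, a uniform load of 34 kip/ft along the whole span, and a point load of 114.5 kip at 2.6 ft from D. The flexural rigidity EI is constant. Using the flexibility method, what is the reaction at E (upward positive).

R_E = 174.6 kip

Choose R_E as the redundant. The primary structure is the cantilever fixed at D.
Free-end deflection of the primary structure under the applied loading (downward +):
  point load 28 at a = 3.25: Pa²(3L − a)/(6EI) = 1762/EI
  UDL 34: wL⁴/(8EI) = 121384/EI
  point load 114.5 at a = 2.6: Pa²(3L − a)/(6EI) = 4696/EI
  δ_0 = 127842/EI
Flexibility coefficient — unit upward force at E: δ_{EE} = L³/(3EI) = 732.3/EI.
Compatibility at E: δ_0 − R_E·δ_{EE} = 0, so R_E = 127842/732.3 = 174.6 kip.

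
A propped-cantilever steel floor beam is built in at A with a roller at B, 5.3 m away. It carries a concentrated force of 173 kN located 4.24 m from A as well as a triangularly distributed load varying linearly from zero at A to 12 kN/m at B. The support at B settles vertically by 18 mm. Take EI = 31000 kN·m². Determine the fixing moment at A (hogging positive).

Remove the prop at B; the released (primary) structure is a cantilever built in at A.
Free-end deflection of the primary structure under the applied loading (downward +):
  point load 173 at a = 4.24: Pa²(3L − a)/(6EI) = 6044/EI
  triangular load, peak 12 at the free end: 11w₀L⁴/(120EI) = 868/EI
  δ_0 = 6912/EI
Flexibility coefficient — unit upward force at B: δ_{BB} = L³/(3EI) = 49.63/EI.
With EI = 31000 kN·m²: δ_0 = 0.22297 m and δ_{BB} = 0.001601 m/kN.
Compatibility — the beam at B must follow the support down by 0.018 m: δ_0 − R_B·δ_{BB} = 0.018, so R_B = (0.22297 − 0.018)/0.001601 = 128 kN.
Moment equilibrium about A: M_A = Σ(load moments about A) − R_B·L = 845.9 − 128×5.3 = 167.3 kN·m.

M_A = 167.3 kN·m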